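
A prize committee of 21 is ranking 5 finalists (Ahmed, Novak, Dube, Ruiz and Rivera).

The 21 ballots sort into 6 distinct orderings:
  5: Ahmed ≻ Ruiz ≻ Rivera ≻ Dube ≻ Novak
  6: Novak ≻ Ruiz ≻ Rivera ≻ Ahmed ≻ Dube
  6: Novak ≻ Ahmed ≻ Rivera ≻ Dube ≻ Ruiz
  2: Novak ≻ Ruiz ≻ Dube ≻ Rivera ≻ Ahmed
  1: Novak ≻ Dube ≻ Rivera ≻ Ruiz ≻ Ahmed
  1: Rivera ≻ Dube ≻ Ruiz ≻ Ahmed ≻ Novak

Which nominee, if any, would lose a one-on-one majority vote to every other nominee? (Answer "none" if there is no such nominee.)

Head-to-head results (21 jurors):
Ahmed vs Novak: Ahmed preferred on 5+1 = 6 ballots; Novak wins 15–6.
Ahmed vs Dube: 17 to 4, Ahmed.
Ahmed vs Ruiz: Ahmed wins 11–10.
Ahmed vs Rivera: 11 to 10, Ahmed.
Novak vs Dube: Novak preferred on 6+6+2+1 = 15 ballots; Novak wins 15–6.
Novak vs Ruiz: Novak is ranked higher on 6+6+2+1 = 15 ballots, Ruiz on 6. Novak wins 15–6.
Novak vs Rivera: Novak, 15–6.
Dube vs Ruiz: Dube preferred on 6+1+1 = 8 ballots; Ruiz wins 13–8.
Dube vs Rivera: Rivera wins 18–3.
Ruiz vs Rivera: Ruiz wins 13–8.
Only Dube has no wins; Dube is the Condorcet loser.

Dube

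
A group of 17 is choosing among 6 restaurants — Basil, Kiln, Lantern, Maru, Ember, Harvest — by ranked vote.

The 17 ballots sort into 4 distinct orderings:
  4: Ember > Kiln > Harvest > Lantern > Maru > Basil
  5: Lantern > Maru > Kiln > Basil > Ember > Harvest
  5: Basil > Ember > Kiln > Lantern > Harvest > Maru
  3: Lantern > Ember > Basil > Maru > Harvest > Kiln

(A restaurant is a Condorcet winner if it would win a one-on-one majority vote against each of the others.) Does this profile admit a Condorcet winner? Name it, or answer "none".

none

Head-to-head results (17 friends):
Basil vs Kiln: Kiln wins 9–8.
Basil vs Lantern: Lantern, 12–5.
Basil vs Maru: Maru wins 9–8.
Basil–Ember: Basil 10–7.
Basil vs Harvest: Basil wins 13–4.
Kiln vs Lantern: Kiln is ranked higher on 4+5 = 9 ballots, Lantern on 8. Kiln wins 9–8.
Kiln vs Maru: Kiln, 9–8.
Kiln vs Ember: 5 to 12, Ember.
Kiln vs Harvest: Kiln wins 14–3.
Lantern vs Maru: 17 to 0, Lantern.
Lantern–Ember: Ember 9–8.
Lantern vs Harvest: Lantern is ranked higher on 5+5+3 = 13 ballots, Harvest on 4. Lantern wins 13–4.
Maru vs Ember: Ember, 12–5.
Maru vs Harvest: 5+3 = 8 for Maru, 9 for Harvest — Harvest by 9–8.
Ember vs Harvest: Ember wins 17–0.
Every restaurant loses at least once (Basil loses to Kiln; Kiln loses to Ember; Lantern loses to Kiln; Maru loses to Kiln; Ember loses to Basil; Harvest loses to Basil). The majority relation contains the cycle Basil > Ember > Kiln > Basil, so there is no Condorcet winner.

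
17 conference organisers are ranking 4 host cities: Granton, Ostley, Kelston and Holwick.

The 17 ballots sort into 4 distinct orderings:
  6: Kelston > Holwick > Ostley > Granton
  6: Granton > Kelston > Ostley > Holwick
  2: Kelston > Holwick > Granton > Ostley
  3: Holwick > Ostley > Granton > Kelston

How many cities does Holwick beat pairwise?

2

Holwick against each rival (17 organisers):
Holwick vs Granton: Holwick wins 11–6.
Holwick vs Ostley: 6+2+3 = 11 for Holwick, 6 for Ostley — Holwick by 11–6.
Holwick vs Kelston: Kelston wins 14–3.
Holwick beats Granton, Ostley; loses to Kelston — 2 pairwise wins.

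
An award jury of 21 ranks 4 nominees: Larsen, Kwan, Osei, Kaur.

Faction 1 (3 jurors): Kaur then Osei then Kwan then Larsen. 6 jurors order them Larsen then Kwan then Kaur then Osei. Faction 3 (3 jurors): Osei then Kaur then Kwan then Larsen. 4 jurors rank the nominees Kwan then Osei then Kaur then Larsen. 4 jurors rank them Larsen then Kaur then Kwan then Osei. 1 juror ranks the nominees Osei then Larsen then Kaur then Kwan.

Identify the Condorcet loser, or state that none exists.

Head-to-head results (21 jurors):
Larsen vs Kwan: 6+4+1 = 11 for Larsen, 10 for Kwan — Larsen by 11–10.
Larsen vs Osei: Osei, 11–10.
Larsen vs Kaur: 11 to 10, Larsen.
Kwan vs Osei: Kwan wins 14–7.
Kwan vs Kaur: Kaur wins 11–10.
Osei vs Kaur: 3+4+1 = 8 for Osei, 13 for Kaur — Kaur by 13–8.
No nominee is winless: Larsen beats Kwan; Kwan beats Osei; Osei beats Larsen; Kaur beats Kwan. There is no Condorcet loser.

none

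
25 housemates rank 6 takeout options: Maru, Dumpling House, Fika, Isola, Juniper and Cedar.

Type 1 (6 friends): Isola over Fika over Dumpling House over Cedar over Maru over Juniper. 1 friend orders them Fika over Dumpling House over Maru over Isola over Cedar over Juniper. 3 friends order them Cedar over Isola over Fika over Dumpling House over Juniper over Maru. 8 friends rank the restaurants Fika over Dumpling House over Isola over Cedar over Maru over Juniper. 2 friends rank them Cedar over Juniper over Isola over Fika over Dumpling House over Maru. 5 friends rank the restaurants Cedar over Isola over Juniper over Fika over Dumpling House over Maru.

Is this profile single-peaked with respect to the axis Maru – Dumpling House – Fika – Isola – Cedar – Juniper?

yes

Axis positions: Maru=1, Dumpling House=2, Fika=3, Isola=4, Cedar=5, Juniper=6.
Type 1 (peak Isola at position 4): ranking walks positions 4-3-2-5-1-6, expanding outward from the peak — single-peaked.
Type 2 (peak Fika at position 3): ranking walks positions 3-2-1-4-5-6, expanding outward from the peak — single-peaked.
Type 3 (peak Cedar at position 5): ranking walks positions 5-4-3-2-6-1, expanding outward from the peak — single-peaked.
Type 4 (peak Fika at position 3): ranking walks positions 3-2-4-5-1-6, expanding outward from the peak — single-peaked.
Type 5 (peak Cedar at position 5): ranking walks positions 5-6-4-3-2-1, expanding outward from the peak — single-peaked.
Type 6 (peak Cedar at position 5): ranking walks positions 5-4-6-3-2-1, expanding outward from the peak — single-peaked.
Every ranking is single-peaked on this axis.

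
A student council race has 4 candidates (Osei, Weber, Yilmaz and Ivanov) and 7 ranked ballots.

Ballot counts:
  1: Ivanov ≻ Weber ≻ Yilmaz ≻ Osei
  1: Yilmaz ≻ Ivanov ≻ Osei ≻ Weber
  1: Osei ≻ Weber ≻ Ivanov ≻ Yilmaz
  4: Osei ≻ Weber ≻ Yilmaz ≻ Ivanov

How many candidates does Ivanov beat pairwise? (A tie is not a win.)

Ivanov against each rival (7 voters):
Ivanov vs Osei: Osei wins 5–2.
Ivanov–Weber: Weber 5–2.
Ivanov vs Yilmaz: Yilmaz, 5–2.
Ivanov beats no one; loses to Osei, Weber, Yilmaz — 0 pairwise wins.

0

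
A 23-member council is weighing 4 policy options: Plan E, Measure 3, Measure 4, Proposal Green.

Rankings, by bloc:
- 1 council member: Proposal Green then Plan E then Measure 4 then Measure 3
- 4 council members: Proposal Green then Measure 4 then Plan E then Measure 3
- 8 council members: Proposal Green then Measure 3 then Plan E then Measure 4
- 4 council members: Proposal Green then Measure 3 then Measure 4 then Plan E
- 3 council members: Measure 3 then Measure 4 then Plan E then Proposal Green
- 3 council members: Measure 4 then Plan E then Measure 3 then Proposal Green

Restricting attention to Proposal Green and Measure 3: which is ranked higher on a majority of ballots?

Proposal Green

Ballots ranking Proposal Green above Measure 3: 1 + 4 + 8 + 4 = 17.
Ballots ranking Measure 3 above Proposal Green: 23 − 17 = 6.
Proposal Green wins the head-to-head 17–6.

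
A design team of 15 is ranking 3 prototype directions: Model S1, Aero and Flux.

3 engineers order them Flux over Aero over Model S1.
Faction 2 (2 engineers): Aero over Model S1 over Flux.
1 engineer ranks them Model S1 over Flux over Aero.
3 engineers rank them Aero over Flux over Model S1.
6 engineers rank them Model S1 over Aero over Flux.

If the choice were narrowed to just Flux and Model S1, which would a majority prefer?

Model S1

Ballots ranking Flux above Model S1: 3 + 3 = 6.
Ballots ranking Model S1 above Flux: 15 − 6 = 9.
Model S1 wins the head-to-head 9–6.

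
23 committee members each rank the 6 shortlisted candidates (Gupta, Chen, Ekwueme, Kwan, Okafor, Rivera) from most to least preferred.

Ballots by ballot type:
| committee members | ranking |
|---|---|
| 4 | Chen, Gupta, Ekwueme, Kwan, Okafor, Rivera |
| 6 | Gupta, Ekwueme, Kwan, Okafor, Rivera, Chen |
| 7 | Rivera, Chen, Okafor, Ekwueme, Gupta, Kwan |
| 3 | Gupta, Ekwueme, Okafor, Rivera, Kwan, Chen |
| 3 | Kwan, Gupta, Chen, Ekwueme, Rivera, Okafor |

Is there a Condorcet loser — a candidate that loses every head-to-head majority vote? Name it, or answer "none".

none

Head-to-head results (23 committee members):
Gupta–Chen: Gupta 12–11.
Gupta vs Ekwueme: Gupta preferred on 4+6+3+3 = 16 ballots; Gupta wins 16–7.
Gupta vs Kwan: Gupta wins 20–3.
Gupta vs Okafor: Gupta wins 16–7.
Gupta vs Rivera: Gupta, 16–7.
Chen vs Ekwueme: Chen is ranked higher on 4+7+3 = 14 ballots, Ekwueme on 9. Chen wins 14–9.
Chen vs Kwan: Kwan wins 12–11.
Chen vs Okafor: Chen preferred on 4+7+3 = 14 ballots; Chen wins 14–9.
Chen vs Rivera: Rivera, 16–7.
Ekwueme–Kwan: Ekwueme 20–3.
Ekwueme vs Okafor: Ekwueme, 16–7.
Ekwueme–Rivera: Ekwueme 16–7.
Kwan vs Okafor: 4+6+3 = 13 for Kwan, 10 for Okafor — Kwan by 13–10.
Kwan vs Rivera: Kwan, 13–10.
Okafor vs Rivera: 4+6+3 = 13 for Okafor, 10 for Rivera — Okafor by 13–10.
No candidate is winless: Gupta beats Chen; Chen beats Ekwueme; Ekwueme beats Kwan; Kwan beats Chen; Okafor beats Rivera; Rivera beats Chen. There is no Condorcet loser.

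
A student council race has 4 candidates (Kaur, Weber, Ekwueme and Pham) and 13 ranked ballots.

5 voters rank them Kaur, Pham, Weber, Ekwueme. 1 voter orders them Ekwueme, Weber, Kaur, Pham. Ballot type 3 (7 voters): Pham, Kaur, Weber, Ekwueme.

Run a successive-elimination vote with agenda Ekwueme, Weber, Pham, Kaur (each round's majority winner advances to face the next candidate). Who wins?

Round 1: Ekwueme vs Weber — 1–12, Weber advances.
Round 2: Weber vs Pham — 1–12, Pham advances.
Round 3: Pham vs Kaur — 7–6, Pham advances.
The agenda winner is Pham.

Pham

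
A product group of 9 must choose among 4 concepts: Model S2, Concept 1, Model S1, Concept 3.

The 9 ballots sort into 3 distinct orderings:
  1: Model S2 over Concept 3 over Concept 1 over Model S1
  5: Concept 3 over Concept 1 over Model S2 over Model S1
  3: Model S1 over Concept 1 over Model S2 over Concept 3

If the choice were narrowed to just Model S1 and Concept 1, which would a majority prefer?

Concept 1

Ballots ranking Model S1 above Concept 1: 3.
Ballots ranking Concept 1 above Model S1: 9 − 3 = 6.
Concept 1 wins the head-to-head 6–3.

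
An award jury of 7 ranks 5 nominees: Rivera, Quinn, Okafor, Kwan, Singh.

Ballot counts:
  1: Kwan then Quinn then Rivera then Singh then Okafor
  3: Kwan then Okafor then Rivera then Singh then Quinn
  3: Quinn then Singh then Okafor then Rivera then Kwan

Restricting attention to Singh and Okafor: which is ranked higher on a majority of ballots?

Ballots ranking Singh above Okafor: 1 + 3 = 4.
Ballots ranking Okafor above Singh: 7 − 4 = 3.
Singh wins the head-to-head 4–3.

Singh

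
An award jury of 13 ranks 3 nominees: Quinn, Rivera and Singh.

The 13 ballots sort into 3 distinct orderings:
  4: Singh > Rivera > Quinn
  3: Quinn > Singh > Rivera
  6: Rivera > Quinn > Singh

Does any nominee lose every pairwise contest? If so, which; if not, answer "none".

Head-to-head results (13 jurors):
Quinn–Rivera: Rivera 10–3.
Quinn vs Singh: Quinn, 9–4.
Rivera vs Singh: Singh wins 7–6.
Each nominee has at least one pairwise win (Quinn beats Singh; Rivera beats Quinn; Singh beats Rivera) — no Condorcet loser.

none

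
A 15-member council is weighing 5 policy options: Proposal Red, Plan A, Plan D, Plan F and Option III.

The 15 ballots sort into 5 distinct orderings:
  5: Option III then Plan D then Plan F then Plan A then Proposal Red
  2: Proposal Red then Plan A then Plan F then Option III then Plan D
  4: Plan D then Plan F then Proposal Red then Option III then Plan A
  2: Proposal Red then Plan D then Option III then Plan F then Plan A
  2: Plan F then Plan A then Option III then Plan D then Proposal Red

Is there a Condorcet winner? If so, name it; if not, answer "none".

none

Pairwise majorities:
Proposal Red vs Plan A: Proposal Red wins 8–7.
Proposal Red vs Plan D: Plan D wins 11–4.
Proposal Red vs Plan F: Plan F, 11–4.
Proposal Red vs Option III: Proposal Red, 8–7.
Plan A vs Plan D: Plan D, 11–4.
Plan A vs Plan F: Plan F, 13–2.
Plan A vs Option III: Option III, 11–4.
Plan D vs Plan F: Plan D wins 11–4.
Plan D–Option III: Option III 9–6.
Plan F vs Option III: Plan F, 8–7.
Every option loses at least once (Proposal Red loses to Plan D; Plan A loses to Proposal Red; Plan D loses to Option III; Plan F loses to Plan D; Option III loses to Proposal Red). The majority relation contains the cycle Proposal Red → Option III → Plan D → Proposal Red, so there is no Condorcet winner.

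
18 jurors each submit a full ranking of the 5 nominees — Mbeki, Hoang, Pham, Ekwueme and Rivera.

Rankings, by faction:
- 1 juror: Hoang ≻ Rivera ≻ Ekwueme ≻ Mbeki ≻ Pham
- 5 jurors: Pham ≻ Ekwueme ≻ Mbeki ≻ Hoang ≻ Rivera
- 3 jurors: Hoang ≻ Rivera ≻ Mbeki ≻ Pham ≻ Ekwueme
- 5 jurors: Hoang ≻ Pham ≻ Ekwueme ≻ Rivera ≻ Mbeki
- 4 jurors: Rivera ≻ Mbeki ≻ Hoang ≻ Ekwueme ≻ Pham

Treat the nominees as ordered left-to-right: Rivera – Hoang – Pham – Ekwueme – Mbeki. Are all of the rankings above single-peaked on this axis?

no

Axis positions: Rivera=1, Hoang=2, Pham=3, Ekwueme=4, Mbeki=5.
Faction 1: ranking walks positions 2-1-4-5-3; Ekwueme is ranked above Pham even though Pham lies between Ekwueme and the peak Hoang on the axis — preferences dip and rise again. Not single-peaked.
Faction 2 (peak Pham at position 3): ranking walks positions 3-4-5-2-1, expanding outward from the peak — single-peaked.
Faction 3: ranking walks positions 2-1-5-3-4; Mbeki is ranked above Pham even though Pham lies between Mbeki and the peak Hoang on the axis — preferences dip and rise again. Not single-peaked.
Faction 4 (peak Hoang at position 2): ranking walks positions 2-3-4-1-5, expanding outward from the peak — single-peaked.
Faction 5: ranking walks positions 1-5-2-4-3; Mbeki is ranked above Hoang even though Hoang lies between Mbeki and the peak Rivera on the axis — preferences dip and rise again. Not single-peaked.
Faction 1 violates single-peakedness, so the profile is not single-peaked on this axis.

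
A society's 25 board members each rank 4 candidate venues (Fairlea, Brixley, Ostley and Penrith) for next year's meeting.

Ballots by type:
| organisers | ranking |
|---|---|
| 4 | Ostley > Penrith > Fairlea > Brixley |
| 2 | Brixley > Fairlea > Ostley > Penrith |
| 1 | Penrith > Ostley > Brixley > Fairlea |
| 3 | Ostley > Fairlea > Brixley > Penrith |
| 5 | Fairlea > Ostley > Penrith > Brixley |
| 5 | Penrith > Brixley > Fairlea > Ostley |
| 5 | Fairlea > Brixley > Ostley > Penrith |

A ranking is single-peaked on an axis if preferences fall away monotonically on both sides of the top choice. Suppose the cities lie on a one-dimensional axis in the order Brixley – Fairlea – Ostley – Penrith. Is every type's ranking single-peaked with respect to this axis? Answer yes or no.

no

Axis positions: Brixley=1, Fairlea=2, Ostley=3, Penrith=4.
Type 1 (peak Ostley at position 3): ranking walks positions 3-4-2-1, expanding outward from the peak — single-peaked.
Type 2 (peak Brixley at position 1): ranking walks positions 1-2-3-4, expanding outward from the peak — single-peaked.
Type 3: ranking walks positions 4-3-1-2; Brixley is ranked above Fairlea even though Fairlea lies between Brixley and the peak Penrith on the axis — preferences dip and rise again. Not single-peaked.
Type 4 (peak Ostley at position 3): ranking walks positions 3-2-1-4, expanding outward from the peak — single-peaked.
Type 5 (peak Fairlea at position 2): ranking walks positions 2-3-4-1, expanding outward from the peak — single-peaked.
Type 6: ranking walks positions 4-1-2-3; Brixley is ranked above Ostley even though Ostley lies between Brixley and the peak Penrith on the axis — preferences dip and rise again. Not single-peaked.
Type 7 (peak Fairlea at position 2): ranking walks positions 2-1-3-4, expanding outward from the peak — single-peaked.
Type 3 violates single-peakedness, so the profile is not single-peaked on this axis.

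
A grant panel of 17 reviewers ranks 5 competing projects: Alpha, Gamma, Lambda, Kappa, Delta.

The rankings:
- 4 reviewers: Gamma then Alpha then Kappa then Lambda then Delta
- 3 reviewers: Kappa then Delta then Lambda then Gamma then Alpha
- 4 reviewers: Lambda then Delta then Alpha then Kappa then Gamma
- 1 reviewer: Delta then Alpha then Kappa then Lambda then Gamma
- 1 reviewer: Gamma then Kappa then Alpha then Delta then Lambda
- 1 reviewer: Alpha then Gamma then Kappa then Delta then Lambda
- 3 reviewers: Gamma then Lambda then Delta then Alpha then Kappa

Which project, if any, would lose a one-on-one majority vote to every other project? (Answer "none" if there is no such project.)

Pairwise majorities:
Alpha vs Gamma: Alpha preferred on 4+1+1 = 6 ballots; Gamma wins 11–6.
Alpha–Lambda: Lambda 10–7.
Alpha vs Kappa: Alpha, 13–4.
Alpha vs Delta: Delta, 11–6.
Gamma vs Lambda: Gamma, 9–8.
Gamma–Kappa: Gamma 9–8.
Gamma vs Delta: 4+1+1+3 = 9 for Gamma, 8 for Delta — Gamma by 9–8.
Lambda vs Kappa: 7 to 10, Kappa.
Lambda vs Delta: Lambda, 11–6.
Kappa vs Delta: Kappa is ranked higher on 4+3+1+1 = 9 ballots, Delta on 8. Kappa wins 9–8.
No project is winless: Alpha beats Kappa; Gamma beats Alpha; Lambda beats Alpha; Kappa beats Lambda; Delta beats Alpha. There is no Condorcet loser.

none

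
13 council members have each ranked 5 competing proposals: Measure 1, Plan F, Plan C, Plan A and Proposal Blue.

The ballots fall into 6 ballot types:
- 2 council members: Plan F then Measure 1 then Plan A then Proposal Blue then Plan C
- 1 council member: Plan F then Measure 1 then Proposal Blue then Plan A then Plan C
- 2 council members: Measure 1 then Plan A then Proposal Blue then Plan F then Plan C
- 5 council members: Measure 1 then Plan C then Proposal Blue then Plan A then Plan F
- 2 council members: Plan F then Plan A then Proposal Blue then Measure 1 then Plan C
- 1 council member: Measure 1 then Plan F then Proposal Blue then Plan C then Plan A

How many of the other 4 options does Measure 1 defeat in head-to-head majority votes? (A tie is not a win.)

4

Measure 1 against each rival (13 council members):
Measure 1 vs Plan F: Measure 1 is ranked higher on 2+5+1 = 8 ballots, Plan F on 5. Measure 1 wins 8–5.
Measure 1 vs Plan C: Measure 1 preferred on 2+1+2+5+2+1 = 13 ballots; Measure 1 wins 13–0.
Measure 1–Plan A: Measure 1 11–2.
Measure 1 vs Proposal Blue: Measure 1 preferred on 2+1+2+5+1 = 11 ballots; Measure 1 wins 11–2.
Measure 1 beats Plan F, Plan C, Plan A, Proposal Blue — 4 pairwise wins.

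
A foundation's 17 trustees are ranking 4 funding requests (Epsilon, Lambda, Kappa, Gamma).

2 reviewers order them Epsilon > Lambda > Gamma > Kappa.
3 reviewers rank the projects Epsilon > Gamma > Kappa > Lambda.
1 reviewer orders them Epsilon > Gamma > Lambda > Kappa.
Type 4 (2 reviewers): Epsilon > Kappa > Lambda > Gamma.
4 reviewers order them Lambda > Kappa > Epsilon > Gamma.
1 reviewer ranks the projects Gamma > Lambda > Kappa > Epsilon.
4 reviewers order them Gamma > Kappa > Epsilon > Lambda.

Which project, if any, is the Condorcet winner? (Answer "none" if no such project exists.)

none

Head-to-head results (17 reviewers):
Epsilon vs Lambda: Epsilon wins 12–5.
Epsilon vs Kappa: 2+3+1+2 = 8 for Epsilon, 9 for Kappa — Kappa by 9–8.
Epsilon vs Gamma: Epsilon wins 12–5.
Lambda vs Kappa: Lambda preferred on 2+1+4+1 = 8 ballots; Kappa wins 9–8.
Lambda vs Gamma: Lambda preferred on 2+2+4 = 8 ballots; Gamma wins 9–8.
Kappa vs Gamma: Kappa preferred on 2+4 = 6 ballots; Gamma wins 11–6.
Every project loses at least once (Epsilon loses to Kappa; Lambda loses to Epsilon; Kappa loses to Gamma; Gamma loses to Epsilon). The majority relation contains the cycle Epsilon → Gamma → Kappa → Epsilon, so there is no Condorcet winner.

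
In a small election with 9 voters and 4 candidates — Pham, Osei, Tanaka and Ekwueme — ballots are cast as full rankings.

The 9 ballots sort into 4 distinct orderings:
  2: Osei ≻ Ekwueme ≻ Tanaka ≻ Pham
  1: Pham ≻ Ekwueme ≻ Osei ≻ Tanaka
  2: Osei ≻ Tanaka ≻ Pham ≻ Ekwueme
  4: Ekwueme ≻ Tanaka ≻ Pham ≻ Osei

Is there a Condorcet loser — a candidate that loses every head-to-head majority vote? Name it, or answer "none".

Pairwise majorities:
Pham–Osei: Pham 5–4.
Pham vs Tanaka: Pham is ranked higher on 1 ballot, Tanaka on 8. Tanaka wins 8–1.
Pham vs Ekwueme: Ekwueme wins 6–3.
Osei vs Tanaka: Osei, 5–4.
Osei vs Ekwueme: Osei preferred on 2+2 = 4 ballots; Ekwueme wins 5–4.
Tanaka–Ekwueme: Ekwueme 7–2.
Each candidate has at least one pairwise win (Pham beats Osei; Osei beats Tanaka; Tanaka beats Pham; Ekwueme beats Pham) — no Condorcet loser.

none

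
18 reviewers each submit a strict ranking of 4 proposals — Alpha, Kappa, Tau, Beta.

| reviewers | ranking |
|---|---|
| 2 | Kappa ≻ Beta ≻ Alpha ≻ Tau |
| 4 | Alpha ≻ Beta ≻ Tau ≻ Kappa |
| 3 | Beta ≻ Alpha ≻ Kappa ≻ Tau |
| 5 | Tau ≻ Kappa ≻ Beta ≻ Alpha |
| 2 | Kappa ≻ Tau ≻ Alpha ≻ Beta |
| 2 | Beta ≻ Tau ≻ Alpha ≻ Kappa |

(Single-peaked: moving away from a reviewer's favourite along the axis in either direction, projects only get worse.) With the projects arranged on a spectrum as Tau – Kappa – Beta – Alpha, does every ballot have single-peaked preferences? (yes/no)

Axis positions: Tau=1, Kappa=2, Beta=3, Alpha=4.
Faction 1 (peak Kappa at position 2): ranking walks positions 2-3-4-1, expanding outward from the peak — single-peaked.
Faction 2: ranking walks positions 4-3-1-2; Tau is ranked above Kappa even though Kappa lies between Tau and the peak Alpha on the axis — preferences dip and rise again. Not single-peaked.
Faction 3 (peak Beta at position 3): ranking walks positions 3-4-2-1, expanding outward from the peak — single-peaked.
Faction 4 (peak Tau at position 1): ranking walks positions 1-2-3-4, expanding outward from the peak — single-peaked.
Faction 5: ranking walks positions 2-1-4-3; Alpha is ranked above Beta even though Beta lies between Alpha and the peak Kappa on the axis — preferences dip and rise again. Not single-peaked.
Faction 6: ranking walks positions 3-1-4-2; Tau is ranked above Kappa even though Kappa lies between Tau and the peak Beta on the axis — preferences dip and rise again. Not single-peaked.
Faction 2 violates single-peakedness, so the profile is not single-peaked on this axis.

no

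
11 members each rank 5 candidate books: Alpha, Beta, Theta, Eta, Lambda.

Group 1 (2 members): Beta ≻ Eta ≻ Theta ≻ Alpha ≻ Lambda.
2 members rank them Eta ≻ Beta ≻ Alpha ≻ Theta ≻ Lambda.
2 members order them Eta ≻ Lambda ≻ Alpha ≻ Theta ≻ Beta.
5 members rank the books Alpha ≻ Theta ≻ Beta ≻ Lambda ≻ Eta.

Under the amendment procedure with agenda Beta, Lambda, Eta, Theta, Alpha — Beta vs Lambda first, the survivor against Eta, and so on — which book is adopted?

Alpha

Round 1: Beta vs Lambda — 9–2, Beta advances.
Round 2: Beta vs Eta — 7–4, Beta advances.
Round 3: Beta vs Theta — 4–7, Theta advances.
Round 4: Theta vs Alpha — 2–9, Alpha advances.
The agenda winner is Alpha.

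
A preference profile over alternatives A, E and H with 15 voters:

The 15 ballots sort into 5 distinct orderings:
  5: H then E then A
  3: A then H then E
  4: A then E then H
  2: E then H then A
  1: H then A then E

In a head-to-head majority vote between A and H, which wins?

H

Ballots ranking A above H: 3 + 4 = 7.
Ballots ranking H above A: 15 − 7 = 8.
H wins the head-to-head 8–7.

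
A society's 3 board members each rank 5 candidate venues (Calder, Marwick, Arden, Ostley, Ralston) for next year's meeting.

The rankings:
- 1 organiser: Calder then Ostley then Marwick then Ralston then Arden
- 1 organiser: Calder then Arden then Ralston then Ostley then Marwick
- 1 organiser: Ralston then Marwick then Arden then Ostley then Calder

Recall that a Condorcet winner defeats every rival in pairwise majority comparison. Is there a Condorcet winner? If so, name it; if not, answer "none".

Calder

Head-to-head results (3 organisers):
Calder vs Marwick: Calder is ranked higher on 1+1 = 2 ballots, Marwick on 1. Calder wins 2–1.
Calder vs Arden: Calder, 2–1.
Calder vs Ostley: Calder, 2–1.
Calder vs Ralston: Calder wins 2–1.
Marwick–Arden: Marwick 2–1.
Marwick vs Ostley: Ostley wins 2–1.
Marwick–Ralston: Ralston 2–1.
Arden vs Ostley: 1+1 = 2 for Arden, 1 for Ostley — Arden by 2–1.
Arden vs Ralston: Arden is ranked higher on 1 ballot, Ralston on 2. Ralston wins 2–1.
Ostley–Ralston: Ralston 2–1.
Calder beats each of Marwick, Arden, Ostley, Ralston — Calder is the Condorcet winner.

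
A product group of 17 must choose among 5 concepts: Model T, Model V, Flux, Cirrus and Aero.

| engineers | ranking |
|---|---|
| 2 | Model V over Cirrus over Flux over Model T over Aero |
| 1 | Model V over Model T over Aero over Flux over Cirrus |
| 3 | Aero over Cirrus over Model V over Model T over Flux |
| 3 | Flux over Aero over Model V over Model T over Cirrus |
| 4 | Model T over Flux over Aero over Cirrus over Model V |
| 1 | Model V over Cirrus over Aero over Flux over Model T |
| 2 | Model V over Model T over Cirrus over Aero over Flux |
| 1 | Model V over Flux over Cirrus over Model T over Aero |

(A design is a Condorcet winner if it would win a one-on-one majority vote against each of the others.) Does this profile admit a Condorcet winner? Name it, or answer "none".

Check each pair by majority over 17 ballots:
Model T–Model V: Model V 13–4.
Model T–Flux: Model T 10–7.
Model T vs Cirrus: Model T wins 10–7.
Model T–Aero: Model T 10–7.
Model V vs Flux: Model V, 10–7.
Model V–Cirrus: Model V 10–7.
Model V vs Aero: Aero wins 10–7.
Flux–Cirrus: Flux 9–8.
Flux vs Aero: Flux, 10–7.
Cirrus–Aero: Aero 11–6.
Every design loses at least once (Model T loses to Model V; Model V loses to Aero; Flux loses to Model T; Cirrus loses to Model T; Aero loses to Model T). The majority relation contains the cycle Model T → Aero → Model V → Model T, so there is no Condorcet winner.

none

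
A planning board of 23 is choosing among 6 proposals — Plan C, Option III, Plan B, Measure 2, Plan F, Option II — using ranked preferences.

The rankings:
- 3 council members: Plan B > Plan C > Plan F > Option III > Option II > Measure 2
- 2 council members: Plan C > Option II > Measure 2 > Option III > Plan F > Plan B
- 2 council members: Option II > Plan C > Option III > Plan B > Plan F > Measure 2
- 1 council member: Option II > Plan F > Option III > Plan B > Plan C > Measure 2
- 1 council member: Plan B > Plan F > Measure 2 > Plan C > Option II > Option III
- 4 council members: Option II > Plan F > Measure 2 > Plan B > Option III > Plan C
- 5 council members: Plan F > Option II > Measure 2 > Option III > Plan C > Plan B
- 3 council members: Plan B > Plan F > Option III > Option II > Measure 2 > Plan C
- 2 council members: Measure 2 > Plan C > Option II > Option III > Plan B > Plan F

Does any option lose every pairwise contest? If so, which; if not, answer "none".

Plan C

Head-to-head results (23 council members):
Plan C vs Option III: 3+2+2+1+2 = 10 for Plan C, 13 for Option III — Option III by 13–10.
Plan C vs Plan B: 11 to 12, Plan B.
Plan C–Measure 2: Measure 2 15–8.
Plan C vs Plan F: 3+2+2+2 = 9 for Plan C, 14 for Plan F — Plan F by 14–9.
Plan C vs Option II: Option II wins 15–8.
Option III vs Plan B: Option III is ranked higher on 2+2+1+5+2 = 12 ballots, Plan B on 11. Option III wins 12–11.
Option III vs Measure 2: Measure 2 wins 14–9.
Option III vs Plan F: 6 to 17, Plan F.
Option III vs Option II: Option II wins 17–6.
Plan B vs Measure 2: Measure 2, 13–10.
Plan B vs Plan F: Plan F, 12–11.
Plan B vs Option II: Option II wins 16–7.
Measure 2 vs Plan F: 2+2 = 4 for Measure 2, 19 for Plan F — Plan F by 19–4.
Measure 2 vs Option II: Option II wins 20–3.
Plan F vs Option II: Plan F wins 12–11.
Plan C loses to every other option — it is the Condorcet loser.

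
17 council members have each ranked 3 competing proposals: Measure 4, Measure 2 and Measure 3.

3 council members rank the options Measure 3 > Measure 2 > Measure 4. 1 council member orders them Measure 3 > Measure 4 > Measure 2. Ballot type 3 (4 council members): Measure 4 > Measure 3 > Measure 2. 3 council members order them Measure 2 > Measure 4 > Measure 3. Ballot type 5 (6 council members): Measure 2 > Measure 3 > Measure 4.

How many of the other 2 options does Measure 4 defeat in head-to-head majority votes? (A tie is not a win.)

Measure 4 against each rival (17 council members):
Measure 4 vs Measure 2: Measure 4 preferred on 1+4 = 5 ballots; Measure 2 wins 12–5.
Measure 4–Measure 3: Measure 3 10–7.
Measure 4 beats no one; loses to Measure 2, Measure 3 — 0 pairwise wins.

0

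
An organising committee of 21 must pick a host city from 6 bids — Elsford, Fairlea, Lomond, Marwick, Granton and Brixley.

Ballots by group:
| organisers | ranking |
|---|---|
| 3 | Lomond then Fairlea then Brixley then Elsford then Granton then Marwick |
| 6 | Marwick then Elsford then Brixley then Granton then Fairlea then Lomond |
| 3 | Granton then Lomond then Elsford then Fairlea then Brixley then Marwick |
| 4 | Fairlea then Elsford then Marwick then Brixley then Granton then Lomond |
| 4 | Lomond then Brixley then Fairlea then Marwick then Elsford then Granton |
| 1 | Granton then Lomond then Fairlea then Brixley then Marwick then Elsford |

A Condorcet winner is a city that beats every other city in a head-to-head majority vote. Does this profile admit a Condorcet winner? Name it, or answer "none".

none

Head-to-head results (21 organisers):
Elsford vs Fairlea: 6+3 = 9 for Elsford, 12 for Fairlea — Fairlea by 12–9.
Elsford–Lomond: Lomond 11–10.
Elsford–Marwick: Marwick 11–10.
Elsford vs Granton: Elsford preferred on 3+6+4+4 = 17 ballots; Elsford wins 17–4.
Elsford vs Brixley: 6+3+4 = 13 for Elsford, 8 for Brixley — Elsford by 13–8.
Fairlea–Lomond: Lomond 11–10.
Fairlea vs Marwick: Fairlea preferred on 3+3+4+4+1 = 15 ballots; Fairlea wins 15–6.
Fairlea vs Granton: Fairlea, 11–10.
Fairlea vs Brixley: 3+3+4+1 = 11 for Fairlea, 10 for Brixley — Fairlea by 11–10.
Lomond vs Marwick: Lomond preferred on 3+3+4+1 = 11 ballots; Lomond wins 11–10.
Lomond vs Granton: Granton wins 14–7.
Lomond vs Brixley: Lomond is ranked higher on 3+3+4+1 = 11 ballots, Brixley on 10. Lomond wins 11–10.
Marwick vs Granton: Marwick wins 14–7.
Marwick vs Brixley: 6+4 = 10 for Marwick, 11 for Brixley — Brixley by 11–10.
Granton vs Brixley: Brixley, 17–4.
Each city drops at least one matchup (Elsford loses to Fairlea; Fairlea loses to Lomond; Lomond loses to Granton; Marwick loses to Fairlea; Granton loses to Elsford; Brixley loses to Elsford); the cycle Elsford > Granton > Lomond > Elsford rules out a Condorcet winner.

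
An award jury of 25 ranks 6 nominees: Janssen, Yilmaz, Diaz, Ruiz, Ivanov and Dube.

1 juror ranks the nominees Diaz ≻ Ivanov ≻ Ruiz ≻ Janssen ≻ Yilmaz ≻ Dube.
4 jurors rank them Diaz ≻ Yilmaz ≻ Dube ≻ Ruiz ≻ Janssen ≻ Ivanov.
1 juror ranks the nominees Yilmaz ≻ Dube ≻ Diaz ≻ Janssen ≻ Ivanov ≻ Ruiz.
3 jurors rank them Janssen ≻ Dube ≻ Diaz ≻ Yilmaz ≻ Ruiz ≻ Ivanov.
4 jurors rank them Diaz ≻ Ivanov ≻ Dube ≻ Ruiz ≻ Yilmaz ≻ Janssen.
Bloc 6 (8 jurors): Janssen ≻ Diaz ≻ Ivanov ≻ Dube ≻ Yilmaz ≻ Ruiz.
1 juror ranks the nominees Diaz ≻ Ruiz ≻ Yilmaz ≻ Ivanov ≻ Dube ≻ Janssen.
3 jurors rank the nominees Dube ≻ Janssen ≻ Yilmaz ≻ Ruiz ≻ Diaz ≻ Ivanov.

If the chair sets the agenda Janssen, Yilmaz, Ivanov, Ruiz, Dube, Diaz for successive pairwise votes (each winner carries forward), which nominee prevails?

Round 1: Janssen vs Yilmaz — 15–10, Janssen advances.
Round 2: Janssen vs Ivanov — 19–6, Janssen advances.
Round 3: Janssen vs Ruiz — 15–10, Janssen advances.
Round 4: Janssen vs Dube — 12–13, Dube advances.
Round 5: Dube vs Diaz — 7–18, Diaz advances.
The agenda winner is Diaz.

Diaz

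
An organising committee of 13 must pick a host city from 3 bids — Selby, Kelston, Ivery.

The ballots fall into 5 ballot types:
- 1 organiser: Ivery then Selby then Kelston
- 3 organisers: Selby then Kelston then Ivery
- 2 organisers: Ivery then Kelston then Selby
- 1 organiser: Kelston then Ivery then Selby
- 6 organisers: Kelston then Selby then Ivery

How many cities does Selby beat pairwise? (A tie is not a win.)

Selby against each rival (13 organisers):
Selby vs Kelston: Kelston wins 9–4.
Selby vs Ivery: 3+6 = 9 for Selby, 4 for Ivery — Selby by 9–4.
Selby beats Ivery; loses to Kelston — 1 pairwise win.

1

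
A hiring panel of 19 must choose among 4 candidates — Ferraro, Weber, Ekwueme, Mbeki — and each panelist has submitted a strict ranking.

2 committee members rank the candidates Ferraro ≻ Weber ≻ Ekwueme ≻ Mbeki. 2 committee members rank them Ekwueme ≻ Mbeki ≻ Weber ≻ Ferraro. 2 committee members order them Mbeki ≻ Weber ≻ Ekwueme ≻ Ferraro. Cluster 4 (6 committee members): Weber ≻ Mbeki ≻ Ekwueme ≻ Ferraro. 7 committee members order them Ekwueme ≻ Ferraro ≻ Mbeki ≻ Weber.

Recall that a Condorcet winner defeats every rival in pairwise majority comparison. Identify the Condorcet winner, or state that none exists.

Head-to-head results (19 committee members):
Ferraro–Weber: Weber 10–9.
Ferraro vs Ekwueme: Ekwueme wins 17–2.
Ferraro vs Mbeki: Mbeki, 10–9.
Weber vs Ekwueme: Weber wins 10–9.
Weber–Mbeki: Mbeki 11–8.
Ekwueme–Mbeki: Ekwueme 11–8.
Each candidate drops at least one matchup (Ferraro loses to Weber; Weber loses to Mbeki; Ekwueme loses to Weber; Mbeki loses to Ekwueme); the cycle Weber > Ekwueme > Mbeki > Weber rules out a Condorcet winner.

none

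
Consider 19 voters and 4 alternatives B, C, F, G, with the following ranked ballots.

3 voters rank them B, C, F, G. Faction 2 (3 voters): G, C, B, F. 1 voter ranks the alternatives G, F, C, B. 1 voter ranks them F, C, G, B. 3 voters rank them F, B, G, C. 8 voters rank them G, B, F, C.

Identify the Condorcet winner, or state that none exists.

Pairwise majorities:
B vs C: B is ranked higher on 3+3+8 = 14 ballots, C on 5. B wins 14–5.
B vs F: 14 to 5, B.
B vs G: 3+3 = 6 for B, 13 for G — G by 13–6.
C vs F: 3+3 = 6 for C, 13 for F — F by 13–6.
C vs G: C is ranked higher on 3+1 = 4 ballots, G on 15. G wins 15–4.
F vs G: F is ranked higher on 3+1+3 = 7 ballots, G on 12. G wins 12–7.
Only G has no losses; G is the Condorcet winner.

G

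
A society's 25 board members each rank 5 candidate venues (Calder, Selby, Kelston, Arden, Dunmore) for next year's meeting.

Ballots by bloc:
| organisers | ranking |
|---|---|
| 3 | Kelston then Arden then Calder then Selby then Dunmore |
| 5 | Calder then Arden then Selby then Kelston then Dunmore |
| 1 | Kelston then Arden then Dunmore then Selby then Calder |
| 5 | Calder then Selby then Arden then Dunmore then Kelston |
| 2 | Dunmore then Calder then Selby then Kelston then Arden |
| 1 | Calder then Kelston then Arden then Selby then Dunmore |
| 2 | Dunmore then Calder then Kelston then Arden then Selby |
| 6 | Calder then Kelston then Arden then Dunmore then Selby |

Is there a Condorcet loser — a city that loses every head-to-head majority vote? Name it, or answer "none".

Pairwise majorities:
Calder vs Selby: Calder is ranked higher on 24 ballots, Selby on 1. Calder wins 24–1.
Calder vs Kelston: 5+5+2+1+2+6 = 21 for Calder, 4 for Kelston — Calder by 21–4.
Calder–Arden: Calder 21–4.
Calder vs Dunmore: Calder, 20–5.
Selby vs Kelston: Selby is ranked higher on 5+5+2 = 12 ballots, Kelston on 13. Kelston wins 13–12.
Selby vs Arden: Arden, 18–7.
Selby vs Dunmore: 14 to 11, Selby.
Kelston vs Arden: Kelston wins 15–10.
Kelston vs Dunmore: Kelston, 16–9.
Arden vs Dunmore: 3+5+1+5+1+6 = 21 for Arden, 4 for Dunmore — Arden by 21–4.
Only Dunmore has no wins; Dunmore is the Condorcet loser.

Dunmore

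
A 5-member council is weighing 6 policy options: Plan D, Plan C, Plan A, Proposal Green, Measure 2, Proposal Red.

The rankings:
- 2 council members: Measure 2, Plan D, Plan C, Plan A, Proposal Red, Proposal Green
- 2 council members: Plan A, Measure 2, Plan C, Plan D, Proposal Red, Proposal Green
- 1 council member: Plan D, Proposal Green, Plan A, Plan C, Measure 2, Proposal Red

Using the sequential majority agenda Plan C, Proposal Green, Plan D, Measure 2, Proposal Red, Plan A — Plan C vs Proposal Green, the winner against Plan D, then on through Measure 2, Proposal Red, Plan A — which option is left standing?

Plan A

Round 1: Plan C vs Proposal Green — 4–1, Plan C advances.
Round 2: Plan C vs Plan D — 2–3, Plan D advances.
Round 3: Plan D vs Measure 2 — 1–4, Measure 2 advances.
Round 4: Measure 2 vs Proposal Red — 5–0, Measure 2 advances.
Round 5: Measure 2 vs Plan A — 2–3, Plan A advances.
The agenda winner is Plan A.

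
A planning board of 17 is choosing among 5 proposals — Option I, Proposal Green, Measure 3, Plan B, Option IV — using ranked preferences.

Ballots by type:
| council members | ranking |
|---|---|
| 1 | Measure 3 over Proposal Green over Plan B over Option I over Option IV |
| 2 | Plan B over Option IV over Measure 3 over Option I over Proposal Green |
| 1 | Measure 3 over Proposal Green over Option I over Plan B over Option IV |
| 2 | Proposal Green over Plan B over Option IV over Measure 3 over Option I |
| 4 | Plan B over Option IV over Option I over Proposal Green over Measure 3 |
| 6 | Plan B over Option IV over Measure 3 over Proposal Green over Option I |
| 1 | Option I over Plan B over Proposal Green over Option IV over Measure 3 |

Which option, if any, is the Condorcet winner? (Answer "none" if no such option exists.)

Check each pair by majority over 17 ballots:
Option I vs Proposal Green: Option I is ranked higher on 2+4+1 = 7 ballots, Proposal Green on 10. Proposal Green wins 10–7.
Option I vs Measure 3: 5 to 12, Measure 3.
Option I vs Plan B: 1+1 = 2 for Option I, 15 for Plan B — Plan B by 15–2.
Option I vs Option IV: 1+1+1 = 3 for Option I, 14 for Option IV — Option IV by 14–3.
Proposal Green vs Measure 3: 7 to 10, Measure 3.
Proposal Green vs Plan B: Proposal Green is ranked higher on 1+1+2 = 4 ballots, Plan B on 13. Plan B wins 13–4.
Proposal Green vs Option IV: 5 to 12, Option IV.
Measure 3 vs Plan B: 1+1 = 2 for Measure 3, 15 for Plan B — Plan B by 15–2.
Measure 3 vs Option IV: 1+1 = 2 for Measure 3, 15 for Option IV — Option IV by 15–2.
Plan B vs Option IV: 17 to 0, Plan B.
Plan B beats each of Option I, Proposal Green, Measure 3, Option IV — Plan B is the Condorcet winner.

Plan B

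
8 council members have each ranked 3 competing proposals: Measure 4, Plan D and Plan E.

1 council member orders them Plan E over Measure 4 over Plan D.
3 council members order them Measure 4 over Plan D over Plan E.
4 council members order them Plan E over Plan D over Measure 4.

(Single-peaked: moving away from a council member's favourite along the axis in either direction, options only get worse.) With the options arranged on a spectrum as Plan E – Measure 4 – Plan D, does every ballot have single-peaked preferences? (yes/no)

Axis positions: Plan E=1, Measure 4=2, Plan D=3.
Ballot type 1 (peak Plan E at position 1): ranking walks positions 1-2-3, expanding outward from the peak — single-peaked.
Ballot type 2 (peak Measure 4 at position 2): ranking walks positions 2-3-1, expanding outward from the peak — single-peaked.
Ballot type 3: ranking walks positions 1-3-2; Plan D is ranked above Measure 4 even though Measure 4 lies between Plan D and the peak Plan E on the axis — preferences dip and rise again. Not single-peaked.
Ballot type 3 violates single-peakedness, so the profile is not single-peaked on this axis.

no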